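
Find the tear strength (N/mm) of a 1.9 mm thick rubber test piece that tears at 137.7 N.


Tear strength = force / thickness
= 137.7 / 1.9
= 72.47 N/mm

72.47 N/mm


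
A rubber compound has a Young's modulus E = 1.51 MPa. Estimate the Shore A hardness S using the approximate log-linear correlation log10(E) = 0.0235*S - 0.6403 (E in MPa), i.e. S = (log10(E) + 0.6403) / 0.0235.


log10(E) = 0.0235*S - 0.6403  =>  S = (log10(E) + 0.6403) / 0.0235
log10(1.51) = 0.178977
S = (0.178977 + 0.6403) / 0.0235 = 0.819277 / 0.0235
S = 34.9

Shore A = 34.9


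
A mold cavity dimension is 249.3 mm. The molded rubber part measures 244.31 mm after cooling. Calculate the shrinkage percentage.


Shrinkage = (mold - part) / mold * 100
= (249.3 - 244.31) / 249.3 * 100
= 4.99 / 249.3 * 100
= 2.0%

2.0%


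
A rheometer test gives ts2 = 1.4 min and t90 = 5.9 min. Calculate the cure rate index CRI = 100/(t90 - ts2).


CRI = 100 / (t90 - ts2)
= 100 / (5.9 - 1.4)
= 100 / 4.5
= 22.22 min^-1

22.22 min^-1


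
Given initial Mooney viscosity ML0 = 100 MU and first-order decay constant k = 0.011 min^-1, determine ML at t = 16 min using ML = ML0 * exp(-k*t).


ML = ML0 * exp(-k * t)
ML = 100 * exp(-0.011 * 16)
ML = 100 * 0.8386
ML = 83.86 MU

83.86 MU


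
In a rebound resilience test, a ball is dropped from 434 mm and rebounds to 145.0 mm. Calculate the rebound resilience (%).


Resilience = h_rebound / h_drop * 100
= 145.0 / 434 * 100
= 33.4%

33.4%


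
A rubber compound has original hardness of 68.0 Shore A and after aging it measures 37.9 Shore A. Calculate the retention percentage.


Retention = aged / original * 100
= 37.9 / 68.0 * 100
= 55.7%

55.7%


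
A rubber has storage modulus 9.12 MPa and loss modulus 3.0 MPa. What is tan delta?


tan delta = E'' / E'
= 3.0 / 9.12
= 0.3289

tan delta = 0.3289


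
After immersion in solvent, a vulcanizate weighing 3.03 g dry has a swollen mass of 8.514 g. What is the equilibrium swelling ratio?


Q = W_swollen / W_dry
Q = 8.514 / 3.03
Q = 2.81

Q = 2.81


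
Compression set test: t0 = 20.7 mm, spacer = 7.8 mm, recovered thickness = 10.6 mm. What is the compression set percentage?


CS = (t0 - recovered) / (t0 - ts) * 100
= (20.7 - 10.6) / (20.7 - 7.8) * 100
= 10.1 / 12.9 * 100
= 78.3%

78.3%


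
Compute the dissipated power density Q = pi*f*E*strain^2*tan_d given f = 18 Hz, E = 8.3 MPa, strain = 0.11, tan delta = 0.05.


Q = pi * f * E * strain^2 * tan_d
= pi * 18 * 8.3 * 0.11^2 * 0.05
= pi * 18 * 8.3 * 0.0121 * 0.05
= 0.2840

Q = 0.2840


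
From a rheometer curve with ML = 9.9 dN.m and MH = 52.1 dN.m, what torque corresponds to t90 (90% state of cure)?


M90 = ML + 0.9 * (MH - ML)
M90 = 9.9 + 0.9 * (52.1 - 9.9)
M90 = 9.9 + 0.9 * 42.2
M90 = 47.88 dN.m

47.88 dN.m


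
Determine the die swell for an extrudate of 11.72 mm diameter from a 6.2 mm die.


Die swell ratio = D_extrudate / D_die
= 11.72 / 6.2
= 1.89

Die swell = 1.89


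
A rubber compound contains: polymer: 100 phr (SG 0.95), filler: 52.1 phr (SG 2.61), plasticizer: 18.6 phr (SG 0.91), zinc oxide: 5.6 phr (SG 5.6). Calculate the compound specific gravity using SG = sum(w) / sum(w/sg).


Sum of weights = 176.3
Volume contributions:
  polymer: 100/0.95 = 105.2632
  filler: 52.1/2.61 = 19.9617
  plasticizer: 18.6/0.91 = 20.4396
  zinc oxide: 5.6/5.6 = 1.0000
Sum of volumes = 146.6644
SG = 176.3 / 146.6644 = 1.202

SG = 1.202


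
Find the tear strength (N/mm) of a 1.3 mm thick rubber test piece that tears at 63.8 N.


Tear strength = force / thickness
= 63.8 / 1.3
= 49.08 N/mm

49.08 N/mm


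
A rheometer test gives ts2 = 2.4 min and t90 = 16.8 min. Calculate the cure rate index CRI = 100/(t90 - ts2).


CRI = 100 / (t90 - ts2)
= 100 / (16.8 - 2.4)
= 100 / 14.4
= 6.94 min^-1

6.94 min^-1


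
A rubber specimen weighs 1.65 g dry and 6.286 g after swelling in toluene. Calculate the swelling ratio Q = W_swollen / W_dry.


Q = W_swollen / W_dry
Q = 6.286 / 1.65
Q = 3.81

Q = 3.81


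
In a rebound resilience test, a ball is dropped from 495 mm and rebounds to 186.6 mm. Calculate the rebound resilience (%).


Resilience = h_rebound / h_drop * 100
= 186.6 / 495 * 100
= 37.7%

37.7%


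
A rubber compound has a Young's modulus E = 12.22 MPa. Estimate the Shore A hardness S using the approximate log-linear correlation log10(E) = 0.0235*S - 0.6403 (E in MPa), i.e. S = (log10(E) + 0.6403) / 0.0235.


log10(E) = 0.0235*S - 0.6403  =>  S = (log10(E) + 0.6403) / 0.0235
log10(12.22) = 1.087071
S = (1.087071 + 0.6403) / 0.0235 = 1.727371 / 0.0235
S = 73.5

Shore A = 73.5


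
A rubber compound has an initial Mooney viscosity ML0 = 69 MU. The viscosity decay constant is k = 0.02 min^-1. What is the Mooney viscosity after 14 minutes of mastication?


ML = ML0 * exp(-k * t)
ML = 69 * exp(-0.02 * 14)
ML = 69 * 0.7558
ML = 52.15 MU

52.15 MU


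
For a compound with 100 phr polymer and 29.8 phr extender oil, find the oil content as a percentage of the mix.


Oil % = oil / (100 + oil) * 100
= 29.8 / (100 + 29.8) * 100
= 29.8 / 129.8 * 100
= 22.96%

22.96%


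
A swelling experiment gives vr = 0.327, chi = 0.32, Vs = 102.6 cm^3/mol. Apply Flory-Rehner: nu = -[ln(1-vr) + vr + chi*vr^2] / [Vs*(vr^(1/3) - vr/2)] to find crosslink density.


ln(1 - vr) = ln(1 - 0.327) = -0.3960
Numerator = -((-0.3960) + 0.327 + 0.32 * 0.327^2) = 0.0348
Denominator = 102.6 * (0.327^(1/3) - 0.327/2) = 53.9103
nu = 0.0348 / 53.9103 = 6.4538e-04 mol/cm^3

6.4538e-04 mol/cm^3


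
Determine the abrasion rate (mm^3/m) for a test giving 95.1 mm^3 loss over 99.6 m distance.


Rate = volume_loss / distance
= 95.1 / 99.6
= 0.955 mm^3/m

0.955 mm^3/m


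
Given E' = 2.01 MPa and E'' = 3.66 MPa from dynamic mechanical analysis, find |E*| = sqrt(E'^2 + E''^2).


|E*| = sqrt(E'^2 + E''^2)
= sqrt(2.01^2 + 3.66^2)
= sqrt(4.0401 + 13.3956)
= 4.176 MPa

4.176 MPa


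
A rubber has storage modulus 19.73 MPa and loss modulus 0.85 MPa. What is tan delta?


tan delta = E'' / E'
= 0.85 / 19.73
= 0.0431

tan delta = 0.0431


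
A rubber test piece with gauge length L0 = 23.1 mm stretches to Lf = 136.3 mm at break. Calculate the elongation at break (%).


Elongation = (Lf - L0) / L0 * 100
= (136.3 - 23.1) / 23.1 * 100
= 113.2 / 23.1 * 100
= 490.0%

490.0%


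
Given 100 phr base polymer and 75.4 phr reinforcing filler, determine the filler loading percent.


Filler % = filler / (rubber + filler) * 100
= 75.4 / (100 + 75.4) * 100
= 75.4 / 175.4 * 100
= 42.99%

42.99%


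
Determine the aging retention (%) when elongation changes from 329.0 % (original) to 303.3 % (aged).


Retention = aged / original * 100
= 303.3 / 329.0 * 100
= 92.2%

92.2%


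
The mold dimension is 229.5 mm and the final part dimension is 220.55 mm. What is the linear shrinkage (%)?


Shrinkage = (mold - part) / mold * 100
= (229.5 - 220.55) / 229.5 * 100
= 8.95 / 229.5 * 100
= 3.9%

3.9%


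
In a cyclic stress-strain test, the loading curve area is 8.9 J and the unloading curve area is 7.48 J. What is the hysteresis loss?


Hysteresis loss = loading - unloading
= 8.9 - 7.48
= 1.42 J

1.42 J


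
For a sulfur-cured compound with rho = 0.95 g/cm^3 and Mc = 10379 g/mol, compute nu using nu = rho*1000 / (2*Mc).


nu = rho * 1000 / (2 * Mc)
nu = 0.95 * 1000 / (2 * 10379)
nu = 950.0 / 20758
nu = 0.0458 mol/L

0.0458 mol/L


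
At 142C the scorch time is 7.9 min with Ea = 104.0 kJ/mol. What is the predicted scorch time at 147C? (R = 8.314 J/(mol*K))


Convert temperatures: T1 = 142 + 273.15 = 415.15 K, T2 = 147 + 273.15 = 420.15 K
ts2_new = 7.9 * exp(104000 / 8.314 * (1/420.15 - 1/415.15))
1/T2 - 1/T1 = -2.8666e-05
ts2_new = 5.52 min

5.52 min


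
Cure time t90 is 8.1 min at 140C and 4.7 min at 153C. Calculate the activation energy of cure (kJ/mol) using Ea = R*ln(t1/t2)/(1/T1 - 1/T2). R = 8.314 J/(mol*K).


T1 = 413.15 K, T2 = 426.15 K
1/T1 - 1/T2 = 7.3837e-05
ln(t1/t2) = ln(8.1/4.7) = 0.5443
Ea = 8.314 * 0.5443 / 7.3837e-05 = 61288.1470 J/mol
Ea = 61.29 kJ/mol

61.29 kJ/mol


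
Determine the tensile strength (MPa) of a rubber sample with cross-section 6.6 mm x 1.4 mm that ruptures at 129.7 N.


Area = width * thickness = 6.6 * 1.4 = 9.24 mm^2
TS = force / area = 129.7 / 9.24 = 14.04 MPa

14.04 MPa


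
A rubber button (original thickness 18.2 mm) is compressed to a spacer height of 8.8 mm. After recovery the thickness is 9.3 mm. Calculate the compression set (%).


CS = (t0 - recovered) / (t0 - ts) * 100
= (18.2 - 9.3) / (18.2 - 8.8) * 100
= 8.9 / 9.4 * 100
= 94.7%

94.7%


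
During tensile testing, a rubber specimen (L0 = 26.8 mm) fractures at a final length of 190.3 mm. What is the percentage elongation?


Elongation = (Lf - L0) / L0 * 100
= (190.3 - 26.8) / 26.8 * 100
= 163.5 / 26.8 * 100
= 610.1%

610.1%


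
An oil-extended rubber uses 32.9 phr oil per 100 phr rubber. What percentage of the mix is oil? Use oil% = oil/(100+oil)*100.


Oil % = oil / (100 + oil) * 100
= 32.9 / (100 + 32.9) * 100
= 32.9 / 132.9 * 100
= 24.76%

24.76%


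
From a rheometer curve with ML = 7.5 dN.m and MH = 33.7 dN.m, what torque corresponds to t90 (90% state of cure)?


M90 = ML + 0.9 * (MH - ML)
M90 = 7.5 + 0.9 * (33.7 - 7.5)
M90 = 7.5 + 0.9 * 26.2
M90 = 31.08 dN.m

31.08 dN.m


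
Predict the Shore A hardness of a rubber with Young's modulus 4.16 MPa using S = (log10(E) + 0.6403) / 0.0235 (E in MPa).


log10(E) = 0.0235*S - 0.6403  =>  S = (log10(E) + 0.6403) / 0.0235
log10(4.16) = 0.619093
S = (0.619093 + 0.6403) / 0.0235 = 1.259393 / 0.0235
S = 53.6

Shore A = 53.6


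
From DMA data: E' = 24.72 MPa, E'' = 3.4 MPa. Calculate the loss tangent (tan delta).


tan delta = E'' / E'
= 3.4 / 24.72
= 0.1375

tan delta = 0.1375


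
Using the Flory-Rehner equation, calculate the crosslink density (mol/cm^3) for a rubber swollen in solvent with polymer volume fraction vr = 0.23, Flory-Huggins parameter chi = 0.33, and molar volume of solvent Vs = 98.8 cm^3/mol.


ln(1 - vr) = ln(1 - 0.23) = -0.2614
Numerator = -((-0.2614) + 0.23 + 0.33 * 0.23^2) = 0.0139
Denominator = 98.8 * (0.23^(1/3) - 0.23/2) = 49.1720
nu = 0.0139 / 49.1720 = 2.8284e-04 mol/cm^3

2.8284e-04 mol/cm^3


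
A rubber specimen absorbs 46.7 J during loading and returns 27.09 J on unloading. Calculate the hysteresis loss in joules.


Hysteresis loss = loading - unloading
= 46.7 - 27.09
= 19.61 J

19.61 J


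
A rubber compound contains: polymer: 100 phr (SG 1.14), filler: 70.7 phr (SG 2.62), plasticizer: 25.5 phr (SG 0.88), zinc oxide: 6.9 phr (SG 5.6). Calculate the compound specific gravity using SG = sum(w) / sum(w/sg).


Sum of weights = 203.1
Volume contributions:
  polymer: 100/1.14 = 87.7193
  filler: 70.7/2.62 = 26.9847
  plasticizer: 25.5/0.88 = 28.9773
  zinc oxide: 6.9/5.6 = 1.2321
Sum of volumes = 144.9134
SG = 203.1 / 144.9134 = 1.402

SG = 1.402


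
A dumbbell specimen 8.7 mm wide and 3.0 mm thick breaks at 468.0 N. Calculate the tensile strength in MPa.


Area = width * thickness = 8.7 * 3.0 = 26.1 mm^2
TS = force / area = 468.0 / 26.1 = 17.93 MPa

17.93 MPa


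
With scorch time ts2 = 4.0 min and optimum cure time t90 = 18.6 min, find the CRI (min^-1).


CRI = 100 / (t90 - ts2)
= 100 / (18.6 - 4.0)
= 100 / 14.6
= 6.85 min^-1

6.85 min^-1


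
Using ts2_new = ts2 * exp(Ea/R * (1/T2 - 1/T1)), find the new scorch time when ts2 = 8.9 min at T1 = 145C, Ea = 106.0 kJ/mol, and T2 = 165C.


Convert temperatures: T1 = 145 + 273.15 = 418.15 K, T2 = 165 + 273.15 = 438.15 K
ts2_new = 8.9 * exp(106000 / 8.314 * (1/438.15 - 1/418.15))
1/T2 - 1/T1 = -1.0916e-04
ts2_new = 2.21 min

2.21 min


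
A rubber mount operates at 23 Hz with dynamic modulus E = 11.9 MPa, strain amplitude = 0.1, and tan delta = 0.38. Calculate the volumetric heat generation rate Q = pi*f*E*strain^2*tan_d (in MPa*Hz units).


Q = pi * f * E * strain^2 * tan_d
= pi * 23 * 11.9 * 0.1^2 * 0.38
= pi * 23 * 11.9 * 0.0100 * 0.38
= 3.2674

Q = 3.2674


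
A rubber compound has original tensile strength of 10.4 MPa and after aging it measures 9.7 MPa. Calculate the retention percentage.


Retention = aged / original * 100
= 9.7 / 10.4 * 100
= 93.3%

93.3%


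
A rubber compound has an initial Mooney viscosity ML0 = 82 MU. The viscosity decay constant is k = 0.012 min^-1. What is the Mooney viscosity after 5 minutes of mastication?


ML = ML0 * exp(-k * t)
ML = 82 * exp(-0.012 * 5)
ML = 82 * 0.9418
ML = 77.22 MU

77.22 MU


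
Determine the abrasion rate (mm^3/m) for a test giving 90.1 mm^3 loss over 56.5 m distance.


Rate = volume_loss / distance
= 90.1 / 56.5
= 1.595 mm^3/m

1.595 mm^3/m


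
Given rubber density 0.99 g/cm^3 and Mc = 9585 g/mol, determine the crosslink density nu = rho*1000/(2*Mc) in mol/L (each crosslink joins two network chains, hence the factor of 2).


nu = rho * 1000 / (2 * Mc)
nu = 0.99 * 1000 / (2 * 9585)
nu = 990.0 / 19170
nu = 0.0516 mol/L

0.0516 mol/L


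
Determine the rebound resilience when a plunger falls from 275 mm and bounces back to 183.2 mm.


Resilience = h_rebound / h_drop * 100
= 183.2 / 275 * 100
= 66.6%

66.6%


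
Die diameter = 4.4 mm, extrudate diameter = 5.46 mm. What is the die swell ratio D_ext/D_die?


Die swell ratio = D_extrudate / D_die
= 5.46 / 4.4
= 1.241

Die swell = 1.241


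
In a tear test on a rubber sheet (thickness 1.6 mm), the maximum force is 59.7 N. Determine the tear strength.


Tear strength = force / thickness
= 59.7 / 1.6
= 37.31 N/mm

37.31 N/mm


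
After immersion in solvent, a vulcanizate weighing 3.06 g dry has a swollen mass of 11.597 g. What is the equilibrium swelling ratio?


Q = W_swollen / W_dry
Q = 11.597 / 3.06
Q = 3.79

Q = 3.79


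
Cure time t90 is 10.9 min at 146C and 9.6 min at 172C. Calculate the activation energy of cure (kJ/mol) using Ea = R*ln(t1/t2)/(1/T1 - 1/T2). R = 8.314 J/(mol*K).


T1 = 419.15 K, T2 = 445.15 K
1/T1 - 1/T2 = 1.3935e-04
ln(t1/t2) = ln(10.9/9.6) = 0.1270
Ea = 8.314 * 0.1270 / 1.3935e-04 = 7577.3122 J/mol
Ea = 7.58 kJ/mol

7.58 kJ/mol


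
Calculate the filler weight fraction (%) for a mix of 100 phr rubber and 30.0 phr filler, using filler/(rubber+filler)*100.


Filler % = filler / (rubber + filler) * 100
= 30.0 / (100 + 30.0) * 100
= 30.0 / 130.0 * 100
= 23.08%

23.08%


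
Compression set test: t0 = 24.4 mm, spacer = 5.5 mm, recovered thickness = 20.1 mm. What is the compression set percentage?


CS = (t0 - recovered) / (t0 - ts) * 100
= (24.4 - 20.1) / (24.4 - 5.5) * 100
= 4.3 / 18.9 * 100
= 22.8%

22.8%


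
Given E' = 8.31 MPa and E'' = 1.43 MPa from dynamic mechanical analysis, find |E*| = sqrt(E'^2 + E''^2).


|E*| = sqrt(E'^2 + E''^2)
= sqrt(8.31^2 + 1.43^2)
= sqrt(69.0561 + 2.0449)
= 8.432 MPa

8.432 MPa


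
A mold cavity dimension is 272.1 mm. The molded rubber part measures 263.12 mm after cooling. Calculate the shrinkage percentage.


Shrinkage = (mold - part) / mold * 100
= (272.1 - 263.12) / 272.1 * 100
= 8.98 / 272.1 * 100
= 3.3%

3.3%


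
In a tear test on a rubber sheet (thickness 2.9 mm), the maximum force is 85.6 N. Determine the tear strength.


Tear strength = force / thickness
= 85.6 / 2.9
= 29.52 N/mm

29.52 N/mm


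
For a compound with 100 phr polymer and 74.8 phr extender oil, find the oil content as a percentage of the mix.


Oil % = oil / (100 + oil) * 100
= 74.8 / (100 + 74.8) * 100
= 74.8 / 174.8 * 100
= 42.79%

42.79%


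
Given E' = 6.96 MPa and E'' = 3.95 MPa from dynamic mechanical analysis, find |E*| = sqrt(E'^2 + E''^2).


|E*| = sqrt(E'^2 + E''^2)
= sqrt(6.96^2 + 3.95^2)
= sqrt(48.4416 + 15.6025)
= 8.003 MPa

8.003 MPa


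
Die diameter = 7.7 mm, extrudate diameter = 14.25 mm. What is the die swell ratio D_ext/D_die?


Die swell ratio = D_extrudate / D_die
= 14.25 / 7.7
= 1.851

Die swell = 1.851


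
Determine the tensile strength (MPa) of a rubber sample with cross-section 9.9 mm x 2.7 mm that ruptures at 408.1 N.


Area = width * thickness = 9.9 * 2.7 = 26.73 mm^2
TS = force / area = 408.1 / 26.73 = 15.27 MPa

15.27 MPa


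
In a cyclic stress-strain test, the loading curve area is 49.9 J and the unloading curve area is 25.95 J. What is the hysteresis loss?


Hysteresis loss = loading - unloading
= 49.9 - 25.95
= 23.95 J

23.95 J


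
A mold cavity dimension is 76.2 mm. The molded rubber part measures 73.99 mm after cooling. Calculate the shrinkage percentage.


Shrinkage = (mold - part) / mold * 100
= (76.2 - 73.99) / 76.2 * 100
= 2.21 / 76.2 * 100
= 2.9%

2.9%


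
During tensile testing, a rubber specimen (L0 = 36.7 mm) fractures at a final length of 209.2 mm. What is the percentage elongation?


Elongation = (Lf - L0) / L0 * 100
= (209.2 - 36.7) / 36.7 * 100
= 172.5 / 36.7 * 100
= 470.0%

470.0%


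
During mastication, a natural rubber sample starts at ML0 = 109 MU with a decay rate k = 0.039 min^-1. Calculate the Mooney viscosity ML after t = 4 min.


ML = ML0 * exp(-k * t)
ML = 109 * exp(-0.039 * 4)
ML = 109 * 0.8556
ML = 93.26 MU

93.26 MU


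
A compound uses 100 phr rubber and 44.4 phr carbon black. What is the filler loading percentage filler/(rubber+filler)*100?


Filler % = filler / (rubber + filler) * 100
= 44.4 / (100 + 44.4) * 100
= 44.4 / 144.4 * 100
= 30.75%

30.75%


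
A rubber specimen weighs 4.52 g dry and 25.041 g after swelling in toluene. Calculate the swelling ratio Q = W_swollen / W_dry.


Q = W_swollen / W_dry
Q = 25.041 / 4.52
Q = 5.54

Q = 5.54


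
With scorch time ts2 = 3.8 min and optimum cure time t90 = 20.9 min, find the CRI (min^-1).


CRI = 100 / (t90 - ts2)
= 100 / (20.9 - 3.8)
= 100 / 17.1
= 5.85 min^-1

5.85 min^-1


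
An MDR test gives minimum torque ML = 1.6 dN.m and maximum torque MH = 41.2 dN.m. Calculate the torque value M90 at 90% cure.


M90 = ML + 0.9 * (MH - ML)
M90 = 1.6 + 0.9 * (41.2 - 1.6)
M90 = 1.6 + 0.9 * 39.6
M90 = 37.24 dN.m

37.24 dN.m


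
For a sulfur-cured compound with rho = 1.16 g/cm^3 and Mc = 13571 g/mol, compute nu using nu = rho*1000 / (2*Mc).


nu = rho * 1000 / (2 * Mc)
nu = 1.16 * 1000 / (2 * 13571)
nu = 1160.0 / 27142
nu = 0.0427 mol/L

0.0427 mol/L


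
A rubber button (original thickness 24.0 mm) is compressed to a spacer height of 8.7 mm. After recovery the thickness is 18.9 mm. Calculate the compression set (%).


CS = (t0 - recovered) / (t0 - ts) * 100
= (24.0 - 18.9) / (24.0 - 8.7) * 100
= 5.1 / 15.3 * 100
= 33.3%

33.3%


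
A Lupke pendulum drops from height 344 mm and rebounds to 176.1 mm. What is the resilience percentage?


Resilience = h_rebound / h_drop * 100
= 176.1 / 344 * 100
= 51.2%

51.2%


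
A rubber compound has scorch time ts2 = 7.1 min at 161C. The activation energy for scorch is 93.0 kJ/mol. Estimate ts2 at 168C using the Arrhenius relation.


Convert temperatures: T1 = 161 + 273.15 = 434.15 K, T2 = 168 + 273.15 = 441.15 K
ts2_new = 7.1 * exp(93000 / 8.314 * (1/441.15 - 1/434.15))
1/T2 - 1/T1 = -3.6549e-05
ts2_new = 4.72 min

4.72 min


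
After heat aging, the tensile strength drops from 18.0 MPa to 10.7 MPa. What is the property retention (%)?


Retention = aged / original * 100
= 10.7 / 18.0 * 100
= 59.4%

59.4%


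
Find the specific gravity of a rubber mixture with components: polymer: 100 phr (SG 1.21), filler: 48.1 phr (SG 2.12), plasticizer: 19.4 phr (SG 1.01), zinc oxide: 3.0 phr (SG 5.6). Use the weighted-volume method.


Sum of weights = 170.5
Volume contributions:
  polymer: 100/1.21 = 82.6446
  filler: 48.1/2.12 = 22.6887
  plasticizer: 19.4/1.01 = 19.2079
  zinc oxide: 3.0/5.6 = 0.5357
Sum of volumes = 125.0769
SG = 170.5 / 125.0769 = 1.363

SG = 1.363


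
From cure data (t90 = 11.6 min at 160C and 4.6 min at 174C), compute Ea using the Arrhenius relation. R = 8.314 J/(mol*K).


T1 = 433.15 K, T2 = 447.15 K
1/T1 - 1/T2 = 7.2283e-05
ln(t1/t2) = ln(11.6/4.6) = 0.9249
Ea = 8.314 * 0.9249 / 7.2283e-05 = 106387.6532 J/mol
Ea = 106.39 kJ/mol

106.39 kJ/mol


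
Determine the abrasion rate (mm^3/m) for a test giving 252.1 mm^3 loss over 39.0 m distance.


Rate = volume_loss / distance
= 252.1 / 39.0
= 6.464 mm^3/m

6.464 mm^3/m


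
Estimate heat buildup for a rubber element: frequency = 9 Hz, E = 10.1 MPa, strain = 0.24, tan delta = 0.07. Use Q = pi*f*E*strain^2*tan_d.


Q = pi * f * E * strain^2 * tan_d
= pi * 9 * 10.1 * 0.24^2 * 0.07
= pi * 9 * 10.1 * 0.0576 * 0.07
= 1.1514

Q = 1.1514


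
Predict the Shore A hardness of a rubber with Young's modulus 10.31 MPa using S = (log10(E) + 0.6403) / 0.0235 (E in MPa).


log10(E) = 0.0235*S - 0.6403  =>  S = (log10(E) + 0.6403) / 0.0235
log10(10.31) = 1.013259
S = (1.013259 + 0.6403) / 0.0235 = 1.653559 / 0.0235
S = 70.4

Shore A = 70.4


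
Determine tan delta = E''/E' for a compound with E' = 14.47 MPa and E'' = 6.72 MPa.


tan delta = E'' / E'
= 6.72 / 14.47
= 0.4644

tan delta = 0.4644


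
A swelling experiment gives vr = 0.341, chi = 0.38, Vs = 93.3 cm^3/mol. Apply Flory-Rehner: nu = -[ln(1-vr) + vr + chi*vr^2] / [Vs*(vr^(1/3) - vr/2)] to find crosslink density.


ln(1 - vr) = ln(1 - 0.341) = -0.4170
Numerator = -((-0.4170) + 0.341 + 0.38 * 0.341^2) = 0.0318
Denominator = 93.3 * (0.341^(1/3) - 0.341/2) = 49.2752
nu = 0.0318 / 49.2752 = 6.4627e-04 mol/cm^3

6.4627e-04 mol/cm^3


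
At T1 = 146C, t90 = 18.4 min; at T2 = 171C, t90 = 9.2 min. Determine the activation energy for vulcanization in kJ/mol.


T1 = 419.15 K, T2 = 444.15 K
1/T1 - 1/T2 = 1.3429e-04
ln(t1/t2) = ln(18.4/9.2) = 0.6931
Ea = 8.314 * 0.6931 / 1.3429e-04 = 42913.5665 J/mol
Ea = 42.91 kJ/mol

42.91 kJ/mol


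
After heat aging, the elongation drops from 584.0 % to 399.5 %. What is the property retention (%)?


Retention = aged / original * 100
= 399.5 / 584.0 * 100
= 68.4%

68.4%


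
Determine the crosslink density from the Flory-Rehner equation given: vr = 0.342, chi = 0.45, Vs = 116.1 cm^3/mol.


ln(1 - vr) = ln(1 - 0.342) = -0.4186
Numerator = -((-0.4186) + 0.342 + 0.45 * 0.342^2) = 0.0239
Denominator = 116.1 * (0.342^(1/3) - 0.342/2) = 61.3378
nu = 0.0239 / 61.3378 = 3.8992e-04 mol/cm^3

3.8992e-04 mol/cm^3


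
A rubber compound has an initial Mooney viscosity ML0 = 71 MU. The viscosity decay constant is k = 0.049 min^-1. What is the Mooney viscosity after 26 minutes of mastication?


ML = ML0 * exp(-k * t)
ML = 71 * exp(-0.049 * 26)
ML = 71 * 0.2797
ML = 19.86 MU

19.86 MU


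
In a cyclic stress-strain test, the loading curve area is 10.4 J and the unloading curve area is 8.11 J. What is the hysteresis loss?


Hysteresis loss = loading - unloading
= 10.4 - 8.11
= 2.29 J

2.29 J


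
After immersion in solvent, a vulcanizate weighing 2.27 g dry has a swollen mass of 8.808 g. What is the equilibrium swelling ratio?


Q = W_swollen / W_dry
Q = 8.808 / 2.27
Q = 3.88

Q = 3.88


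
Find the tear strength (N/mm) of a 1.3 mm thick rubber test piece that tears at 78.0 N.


Tear strength = force / thickness
= 78.0 / 1.3
= 60.0 N/mm

60.0 N/mm


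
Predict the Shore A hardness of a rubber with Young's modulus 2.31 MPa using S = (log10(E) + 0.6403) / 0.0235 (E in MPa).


log10(E) = 0.0235*S - 0.6403  =>  S = (log10(E) + 0.6403) / 0.0235
log10(2.31) = 0.363612
S = (0.363612 + 0.6403) / 0.0235 = 1.003912 / 0.0235
S = 42.7

Shore A = 42.7


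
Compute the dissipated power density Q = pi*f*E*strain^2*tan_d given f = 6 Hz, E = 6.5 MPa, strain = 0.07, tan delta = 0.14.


Q = pi * f * E * strain^2 * tan_d
= pi * 6 * 6.5 * 0.07^2 * 0.14
= pi * 6 * 6.5 * 0.0049 * 0.14
= 0.0841

Q = 0.0841


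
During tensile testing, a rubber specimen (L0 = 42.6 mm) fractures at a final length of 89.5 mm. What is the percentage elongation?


Elongation = (Lf - L0) / L0 * 100
= (89.5 - 42.6) / 42.6 * 100
= 46.9 / 42.6 * 100
= 110.1%

110.1%


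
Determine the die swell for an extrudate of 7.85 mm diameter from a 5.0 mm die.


Die swell ratio = D_extrudate / D_die
= 7.85 / 5.0
= 1.57

Die swell = 1.57


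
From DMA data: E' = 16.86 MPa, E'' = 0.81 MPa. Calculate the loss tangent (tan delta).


tan delta = E'' / E'
= 0.81 / 16.86
= 0.048

tan delta = 0.048


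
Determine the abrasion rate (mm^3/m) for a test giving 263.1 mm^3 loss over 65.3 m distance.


Rate = volume_loss / distance
= 263.1 / 65.3
= 4.029 mm^3/m

4.029 mm^3/m


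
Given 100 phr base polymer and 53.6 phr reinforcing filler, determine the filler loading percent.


Filler % = filler / (rubber + filler) * 100
= 53.6 / (100 + 53.6) * 100
= 53.6 / 153.6 * 100
= 34.9%

34.9%


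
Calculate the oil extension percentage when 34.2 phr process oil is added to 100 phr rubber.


Oil % = oil / (100 + oil) * 100
= 34.2 / (100 + 34.2) * 100
= 34.2 / 134.2 * 100
= 25.48%

25.48%


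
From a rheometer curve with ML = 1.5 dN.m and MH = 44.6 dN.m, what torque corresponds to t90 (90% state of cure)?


M90 = ML + 0.9 * (MH - ML)
M90 = 1.5 + 0.9 * (44.6 - 1.5)
M90 = 1.5 + 0.9 * 43.1
M90 = 40.29 dN.m

40.29 dN.m


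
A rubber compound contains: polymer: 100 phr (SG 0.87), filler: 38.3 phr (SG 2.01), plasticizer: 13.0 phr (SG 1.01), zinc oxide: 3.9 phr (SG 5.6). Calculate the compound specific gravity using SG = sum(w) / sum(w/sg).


Sum of weights = 155.2
Volume contributions:
  polymer: 100/0.87 = 114.9425
  filler: 38.3/2.01 = 19.0547
  plasticizer: 13.0/1.01 = 12.8713
  zinc oxide: 3.9/5.6 = 0.6964
Sum of volumes = 147.5650
SG = 155.2 / 147.5650 = 1.052

SG = 1.052


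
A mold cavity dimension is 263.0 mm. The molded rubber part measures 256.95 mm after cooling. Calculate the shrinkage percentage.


Shrinkage = (mold - part) / mold * 100
= (263.0 - 256.95) / 263.0 * 100
= 6.05 / 263.0 * 100
= 2.3%

2.3%


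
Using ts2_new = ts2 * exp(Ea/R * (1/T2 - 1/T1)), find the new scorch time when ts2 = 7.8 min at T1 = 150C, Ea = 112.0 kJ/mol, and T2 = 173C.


Convert temperatures: T1 = 150 + 273.15 = 423.15 K, T2 = 173 + 273.15 = 446.15 K
ts2_new = 7.8 * exp(112000 / 8.314 * (1/446.15 - 1/423.15))
1/T2 - 1/T1 = -1.2183e-04
ts2_new = 1.51 min

1.51 min


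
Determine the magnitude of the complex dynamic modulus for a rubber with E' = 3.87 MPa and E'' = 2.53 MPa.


|E*| = sqrt(E'^2 + E''^2)
= sqrt(3.87^2 + 2.53^2)
= sqrt(14.9769 + 6.4009)
= 4.624 MPa

4.624 MPa


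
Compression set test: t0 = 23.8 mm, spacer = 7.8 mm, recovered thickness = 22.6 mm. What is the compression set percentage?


CS = (t0 - recovered) / (t0 - ts) * 100
= (23.8 - 22.6) / (23.8 - 7.8) * 100
= 1.2 / 16.0 * 100
= 7.5%

7.5%


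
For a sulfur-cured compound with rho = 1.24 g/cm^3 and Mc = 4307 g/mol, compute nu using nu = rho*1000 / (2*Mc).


nu = rho * 1000 / (2 * Mc)
nu = 1.24 * 1000 / (2 * 4307)
nu = 1240.0 / 8614
nu = 0.1440 mol/L

0.1440 mol/L


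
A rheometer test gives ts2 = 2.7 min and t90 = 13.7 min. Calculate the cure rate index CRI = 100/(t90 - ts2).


CRI = 100 / (t90 - ts2)
= 100 / (13.7 - 2.7)
= 100 / 11.0
= 9.09 min^-1

9.09 min^-1


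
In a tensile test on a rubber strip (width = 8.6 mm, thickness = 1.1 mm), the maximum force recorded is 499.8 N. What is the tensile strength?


Area = width * thickness = 8.6 * 1.1 = 9.46 mm^2
TS = force / area = 499.8 / 9.46 = 52.83 MPa

52.83 MPa


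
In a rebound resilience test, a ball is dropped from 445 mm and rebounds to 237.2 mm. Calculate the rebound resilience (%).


Resilience = h_rebound / h_drop * 100
= 237.2 / 445 * 100
= 53.3%

53.3%


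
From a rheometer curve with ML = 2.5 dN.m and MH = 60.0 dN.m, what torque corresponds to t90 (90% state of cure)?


M90 = ML + 0.9 * (MH - ML)
M90 = 2.5 + 0.9 * (60.0 - 2.5)
M90 = 2.5 + 0.9 * 57.5
M90 = 54.25 dN.m

54.25 dN.m


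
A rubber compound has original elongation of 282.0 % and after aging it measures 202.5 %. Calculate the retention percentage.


Retention = aged / original * 100
= 202.5 / 282.0 * 100
= 71.8%

71.8%


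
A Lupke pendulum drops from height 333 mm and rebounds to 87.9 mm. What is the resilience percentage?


Resilience = h_rebound / h_drop * 100
= 87.9 / 333 * 100
= 26.4%

26.4%


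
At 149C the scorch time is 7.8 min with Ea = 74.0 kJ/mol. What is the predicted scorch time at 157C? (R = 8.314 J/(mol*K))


Convert temperatures: T1 = 149 + 273.15 = 422.15 K, T2 = 157 + 273.15 = 430.15 K
ts2_new = 7.8 * exp(74000 / 8.314 * (1/430.15 - 1/422.15))
1/T2 - 1/T1 = -4.4056e-05
ts2_new = 5.27 min

5.27 min


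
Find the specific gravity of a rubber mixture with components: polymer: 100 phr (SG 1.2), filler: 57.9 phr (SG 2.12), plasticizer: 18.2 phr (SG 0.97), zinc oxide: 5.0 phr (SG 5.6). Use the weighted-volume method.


Sum of weights = 181.1
Volume contributions:
  polymer: 100/1.2 = 83.3333
  filler: 57.9/2.12 = 27.3113
  plasticizer: 18.2/0.97 = 18.7629
  zinc oxide: 5.0/5.6 = 0.8929
Sum of volumes = 130.3004
SG = 181.1 / 130.3004 = 1.39

SG = 1.39


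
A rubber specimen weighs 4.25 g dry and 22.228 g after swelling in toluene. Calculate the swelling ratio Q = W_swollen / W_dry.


Q = W_swollen / W_dry
Q = 22.228 / 4.25
Q = 5.23

Q = 5.23


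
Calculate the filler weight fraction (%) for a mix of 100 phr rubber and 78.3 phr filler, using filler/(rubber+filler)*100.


Filler % = filler / (rubber + filler) * 100
= 78.3 / (100 + 78.3) * 100
= 78.3 / 178.3 * 100
= 43.91%

43.91%


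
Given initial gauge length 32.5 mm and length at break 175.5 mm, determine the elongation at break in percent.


Elongation = (Lf - L0) / L0 * 100
= (175.5 - 32.5) / 32.5 * 100
= 143.0 / 32.5 * 100
= 440.0%

440.0%


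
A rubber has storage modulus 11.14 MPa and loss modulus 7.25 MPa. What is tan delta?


tan delta = E'' / E'
= 7.25 / 11.14
= 0.6508

tan delta = 0.6508


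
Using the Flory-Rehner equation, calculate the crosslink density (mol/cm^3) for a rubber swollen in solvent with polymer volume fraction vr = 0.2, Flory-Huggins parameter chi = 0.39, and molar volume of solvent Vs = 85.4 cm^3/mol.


ln(1 - vr) = ln(1 - 0.2) = -0.2231
Numerator = -((-0.2231) + 0.2 + 0.39 * 0.2^2) = 0.0075
Denominator = 85.4 * (0.2^(1/3) - 0.2/2) = 41.4022
nu = 0.0075 / 41.4022 = 1.8220e-04 mol/cm^3

1.8220e-04 mol/cm^3


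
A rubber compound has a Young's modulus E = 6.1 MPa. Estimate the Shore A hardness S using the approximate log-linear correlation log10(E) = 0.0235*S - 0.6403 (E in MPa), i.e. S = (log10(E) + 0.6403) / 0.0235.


log10(E) = 0.0235*S - 0.6403  =>  S = (log10(E) + 0.6403) / 0.0235
log10(6.1) = 0.785330
S = (0.785330 + 0.6403) / 0.0235 = 1.425630 / 0.0235
S = 60.7

Shore A = 60.7


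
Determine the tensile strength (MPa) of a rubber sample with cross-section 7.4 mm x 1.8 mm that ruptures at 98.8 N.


Area = width * thickness = 7.4 * 1.8 = 13.32 mm^2
TS = force / area = 98.8 / 13.32 = 7.42 MPa

7.42 MPa


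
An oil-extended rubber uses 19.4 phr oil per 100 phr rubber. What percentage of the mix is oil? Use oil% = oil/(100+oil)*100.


Oil % = oil / (100 + oil) * 100
= 19.4 / (100 + 19.4) * 100
= 19.4 / 119.4 * 100
= 16.25%

16.25%


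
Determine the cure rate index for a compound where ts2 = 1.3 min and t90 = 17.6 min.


CRI = 100 / (t90 - ts2)
= 100 / (17.6 - 1.3)
= 100 / 16.3
= 6.13 min^-1

6.13 min^-1


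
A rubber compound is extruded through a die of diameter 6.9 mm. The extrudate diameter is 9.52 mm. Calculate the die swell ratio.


Die swell ratio = D_extrudate / D_die
= 9.52 / 6.9
= 1.38

Die swell = 1.38


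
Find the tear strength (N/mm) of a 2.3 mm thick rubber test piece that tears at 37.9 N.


Tear strength = force / thickness
= 37.9 / 2.3
= 16.48 N/mm

16.48 N/mm


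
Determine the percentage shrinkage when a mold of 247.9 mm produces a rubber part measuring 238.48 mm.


Shrinkage = (mold - part) / mold * 100
= (247.9 - 238.48) / 247.9 * 100
= 9.42 / 247.9 * 100
= 3.8%

3.8%


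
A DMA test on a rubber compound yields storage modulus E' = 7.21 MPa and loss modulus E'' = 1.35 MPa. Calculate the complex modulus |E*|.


|E*| = sqrt(E'^2 + E''^2)
= sqrt(7.21^2 + 1.35^2)
= sqrt(51.9841 + 1.8225)
= 7.335 MPa

7.335 MPa


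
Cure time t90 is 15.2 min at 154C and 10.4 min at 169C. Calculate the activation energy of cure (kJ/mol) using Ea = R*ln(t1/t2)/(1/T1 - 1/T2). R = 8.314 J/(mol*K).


T1 = 427.15 K, T2 = 442.15 K
1/T1 - 1/T2 = 7.9422e-05
ln(t1/t2) = ln(15.2/10.4) = 0.3795
Ea = 8.314 * 0.3795 / 7.9422e-05 = 39725.4389 J/mol
Ea = 39.73 kJ/mol

39.73 kJ/mol


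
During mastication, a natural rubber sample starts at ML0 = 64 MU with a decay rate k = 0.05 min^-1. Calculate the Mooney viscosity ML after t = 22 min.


ML = ML0 * exp(-k * t)
ML = 64 * exp(-0.05 * 22)
ML = 64 * 0.3329
ML = 21.3 MU

21.3 MU


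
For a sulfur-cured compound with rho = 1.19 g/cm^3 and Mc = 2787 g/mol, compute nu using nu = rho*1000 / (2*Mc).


nu = rho * 1000 / (2 * Mc)
nu = 1.19 * 1000 / (2 * 2787)
nu = 1190.0 / 5574
nu = 0.2135 mol/L

0.2135 mol/L


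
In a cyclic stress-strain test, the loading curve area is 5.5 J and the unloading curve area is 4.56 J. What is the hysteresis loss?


Hysteresis loss = loading - unloading
= 5.5 - 4.56
= 0.94 J

0.94 J


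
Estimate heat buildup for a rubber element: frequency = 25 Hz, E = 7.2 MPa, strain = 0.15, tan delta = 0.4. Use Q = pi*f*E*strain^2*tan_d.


Q = pi * f * E * strain^2 * tan_d
= pi * 25 * 7.2 * 0.15^2 * 0.4
= pi * 25 * 7.2 * 0.0225 * 0.4
= 5.0894

Q = 5.0894


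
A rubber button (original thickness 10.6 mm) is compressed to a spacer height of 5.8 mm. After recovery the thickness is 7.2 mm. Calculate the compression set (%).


CS = (t0 - recovered) / (t0 - ts) * 100
= (10.6 - 7.2) / (10.6 - 5.8) * 100
= 3.4 / 4.8 * 100
= 70.8%

70.8%


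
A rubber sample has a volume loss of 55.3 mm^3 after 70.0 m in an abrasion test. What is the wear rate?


Rate = volume_loss / distance
= 55.3 / 70.0
= 0.79 mm^3/m

0.79 mm^3/m


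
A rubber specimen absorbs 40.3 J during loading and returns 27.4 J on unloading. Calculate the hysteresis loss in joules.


Hysteresis loss = loading - unloading
= 40.3 - 27.4
= 12.9 J

12.9 J


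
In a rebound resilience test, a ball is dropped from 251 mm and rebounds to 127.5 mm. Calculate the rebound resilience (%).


Resilience = h_rebound / h_drop * 100
= 127.5 / 251 * 100
= 50.8%

50.8%


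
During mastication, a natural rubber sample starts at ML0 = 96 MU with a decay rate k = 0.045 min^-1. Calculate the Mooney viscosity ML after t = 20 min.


ML = ML0 * exp(-k * t)
ML = 96 * exp(-0.045 * 20)
ML = 96 * 0.4066
ML = 39.03 MU

39.03 MU


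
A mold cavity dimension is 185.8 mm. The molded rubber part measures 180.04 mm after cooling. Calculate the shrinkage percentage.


Shrinkage = (mold - part) / mold * 100
= (185.8 - 180.04) / 185.8 * 100
= 5.76 / 185.8 * 100
= 3.1%

3.1%


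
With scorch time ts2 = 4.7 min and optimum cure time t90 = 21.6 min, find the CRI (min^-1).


CRI = 100 / (t90 - ts2)
= 100 / (21.6 - 4.7)
= 100 / 16.9
= 5.92 min^-1

5.92 min^-1


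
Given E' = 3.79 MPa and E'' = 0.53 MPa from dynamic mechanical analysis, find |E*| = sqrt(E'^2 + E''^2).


|E*| = sqrt(E'^2 + E''^2)
= sqrt(3.79^2 + 0.53^2)
= sqrt(14.3641 + 0.2809)
= 3.827 MPa

3.827 MPa


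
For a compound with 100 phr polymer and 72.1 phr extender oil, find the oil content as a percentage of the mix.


Oil % = oil / (100 + oil) * 100
= 72.1 / (100 + 72.1) * 100
= 72.1 / 172.1 * 100
= 41.89%

41.89%


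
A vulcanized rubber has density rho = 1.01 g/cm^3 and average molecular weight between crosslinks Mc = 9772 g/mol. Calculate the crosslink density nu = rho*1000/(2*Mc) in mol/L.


nu = rho * 1000 / (2 * Mc)
nu = 1.01 * 1000 / (2 * 9772)
nu = 1010.0 / 19544
nu = 0.0517 mol/L

0.0517 mol/L


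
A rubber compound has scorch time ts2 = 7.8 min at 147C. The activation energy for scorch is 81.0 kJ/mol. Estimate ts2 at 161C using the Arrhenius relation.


Convert temperatures: T1 = 147 + 273.15 = 420.15 K, T2 = 161 + 273.15 = 434.15 K
ts2_new = 7.8 * exp(81000 / 8.314 * (1/434.15 - 1/420.15))
1/T2 - 1/T1 = -7.6751e-05
ts2_new = 3.69 min

3.69 min


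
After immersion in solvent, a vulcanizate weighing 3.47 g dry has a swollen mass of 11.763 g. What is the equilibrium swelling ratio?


Q = W_swollen / W_dry
Q = 11.763 / 3.47
Q = 3.39

Q = 3.39


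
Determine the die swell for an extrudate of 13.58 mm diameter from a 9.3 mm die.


Die swell ratio = D_extrudate / D_die
= 13.58 / 9.3
= 1.46

Die swell = 1.46


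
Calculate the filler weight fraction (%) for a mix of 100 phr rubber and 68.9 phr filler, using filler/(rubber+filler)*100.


Filler % = filler / (rubber + filler) * 100
= 68.9 / (100 + 68.9) * 100
= 68.9 / 168.9 * 100
= 40.79%

40.79%


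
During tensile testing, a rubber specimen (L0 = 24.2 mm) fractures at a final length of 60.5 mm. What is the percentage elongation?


Elongation = (Lf - L0) / L0 * 100
= (60.5 - 24.2) / 24.2 * 100
= 36.3 / 24.2 * 100
= 150.0%

150.0%


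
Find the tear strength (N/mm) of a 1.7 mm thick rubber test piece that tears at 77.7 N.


Tear strength = force / thickness
= 77.7 / 1.7
= 45.71 N/mm

45.71 N/mm


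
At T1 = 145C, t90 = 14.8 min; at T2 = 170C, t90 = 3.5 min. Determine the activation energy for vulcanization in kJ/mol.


T1 = 418.15 K, T2 = 443.15 K
1/T1 - 1/T2 = 1.3491e-04
ln(t1/t2) = ln(14.8/3.5) = 1.4419
Ea = 8.314 * 1.4419 / 1.3491e-04 = 88854.0502 J/mol
Ea = 88.85 kJ/mol

88.85 kJ/mol


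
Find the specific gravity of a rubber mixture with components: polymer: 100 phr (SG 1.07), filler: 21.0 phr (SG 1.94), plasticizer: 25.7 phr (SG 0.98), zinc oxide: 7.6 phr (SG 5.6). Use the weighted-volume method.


Sum of weights = 154.3
Volume contributions:
  polymer: 100/1.07 = 93.4579
  filler: 21.0/1.94 = 10.8247
  plasticizer: 25.7/0.98 = 26.2245
  zinc oxide: 7.6/5.6 = 1.3571
Sum of volumes = 131.8643
SG = 154.3 / 131.8643 = 1.17

SG = 1.17


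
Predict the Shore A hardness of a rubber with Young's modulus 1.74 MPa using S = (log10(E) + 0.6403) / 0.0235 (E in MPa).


log10(E) = 0.0235*S - 0.6403  =>  S = (log10(E) + 0.6403) / 0.0235
log10(1.74) = 0.240549
S = (0.240549 + 0.6403) / 0.0235 = 0.880849 / 0.0235
S = 37.5

Shore A = 37.5


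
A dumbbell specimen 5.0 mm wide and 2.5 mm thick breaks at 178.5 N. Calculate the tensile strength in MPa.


Area = width * thickness = 5.0 * 2.5 = 12.5 mm^2
TS = force / area = 178.5 / 12.5 = 14.28 MPa

14.28 MPa


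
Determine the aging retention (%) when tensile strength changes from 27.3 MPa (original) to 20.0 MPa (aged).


Retention = aged / original * 100
= 20.0 / 27.3 * 100
= 73.3%

73.3%


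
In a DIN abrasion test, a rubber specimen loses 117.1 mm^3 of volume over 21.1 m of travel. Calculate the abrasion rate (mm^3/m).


Rate = volume_loss / distance
= 117.1 / 21.1
= 5.55 mm^3/m

5.55 mm^3/m


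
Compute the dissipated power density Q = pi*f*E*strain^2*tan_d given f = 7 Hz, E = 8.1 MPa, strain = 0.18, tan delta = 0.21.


Q = pi * f * E * strain^2 * tan_d
= pi * 7 * 8.1 * 0.18^2 * 0.21
= pi * 7 * 8.1 * 0.0324 * 0.21
= 1.2120

Q = 1.2120


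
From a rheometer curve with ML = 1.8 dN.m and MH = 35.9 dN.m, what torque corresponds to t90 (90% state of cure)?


M90 = ML + 0.9 * (MH - ML)
M90 = 1.8 + 0.9 * (35.9 - 1.8)
M90 = 1.8 + 0.9 * 34.1
M90 = 32.49 dN.m

32.49 dN.m


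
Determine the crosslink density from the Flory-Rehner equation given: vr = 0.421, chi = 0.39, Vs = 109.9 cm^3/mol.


ln(1 - vr) = ln(1 - 0.421) = -0.5465
Numerator = -((-0.5465) + 0.421 + 0.39 * 0.421^2) = 0.0563
Denominator = 109.9 * (0.421^(1/3) - 0.421/2) = 59.2340
nu = 0.0563 / 59.2340 = 9.5095e-04 mol/cm^3

9.5095e-04 mol/cm^3


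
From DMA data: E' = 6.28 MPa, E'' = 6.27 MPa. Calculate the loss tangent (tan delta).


tan delta = E'' / E'
= 6.27 / 6.28
= 0.9984

tan delta = 0.9984
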